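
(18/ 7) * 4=72/ 7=10.29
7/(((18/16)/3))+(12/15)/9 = 844/45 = 18.76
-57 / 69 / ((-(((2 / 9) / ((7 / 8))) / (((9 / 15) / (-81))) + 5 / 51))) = -6783 / 280715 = -0.02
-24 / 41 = -0.59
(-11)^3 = -1331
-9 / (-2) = 9 / 2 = 4.50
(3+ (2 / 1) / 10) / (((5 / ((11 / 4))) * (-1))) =-44 / 25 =-1.76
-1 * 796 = -796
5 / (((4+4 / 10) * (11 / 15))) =375 / 242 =1.55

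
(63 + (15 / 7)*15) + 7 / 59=39343 / 413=95.26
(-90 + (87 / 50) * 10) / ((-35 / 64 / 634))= 14729088 / 175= 84166.22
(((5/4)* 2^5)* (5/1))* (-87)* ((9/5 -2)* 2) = 6960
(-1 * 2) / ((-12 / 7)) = 7 / 6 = 1.17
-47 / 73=-0.64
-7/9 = -0.78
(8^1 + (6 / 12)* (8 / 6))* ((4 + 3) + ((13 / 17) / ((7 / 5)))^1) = 23348 / 357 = 65.40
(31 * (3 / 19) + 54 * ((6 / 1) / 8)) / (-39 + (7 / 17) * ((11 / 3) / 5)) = -439875 / 374984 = -1.17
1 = 1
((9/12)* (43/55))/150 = 43/11000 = 0.00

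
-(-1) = 1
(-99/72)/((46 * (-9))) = 11/3312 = 0.00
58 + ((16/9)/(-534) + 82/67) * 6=3505706/53667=65.32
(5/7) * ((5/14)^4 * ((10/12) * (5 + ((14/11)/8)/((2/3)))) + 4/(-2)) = -195633355/141985536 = -1.38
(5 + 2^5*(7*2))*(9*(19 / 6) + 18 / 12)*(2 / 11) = 27180 / 11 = 2470.91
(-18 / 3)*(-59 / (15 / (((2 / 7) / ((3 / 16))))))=3776 / 105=35.96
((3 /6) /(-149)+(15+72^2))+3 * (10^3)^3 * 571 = 510474001549301 /298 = 1713000005199.00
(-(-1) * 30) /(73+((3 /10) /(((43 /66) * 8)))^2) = 88752000 /215973001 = 0.41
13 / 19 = 0.68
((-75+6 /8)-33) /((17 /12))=-1287 /17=-75.71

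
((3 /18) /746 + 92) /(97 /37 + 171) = 208717 /393888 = 0.53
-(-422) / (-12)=-211 / 6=-35.17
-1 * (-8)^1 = 8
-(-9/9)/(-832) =-0.00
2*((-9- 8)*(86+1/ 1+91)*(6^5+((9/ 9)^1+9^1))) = -47120872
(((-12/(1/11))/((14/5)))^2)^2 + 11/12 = 142310546411/28812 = 4939280.38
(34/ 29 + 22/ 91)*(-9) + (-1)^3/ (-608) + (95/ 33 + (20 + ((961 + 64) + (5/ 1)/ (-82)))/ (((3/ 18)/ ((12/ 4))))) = 18799.06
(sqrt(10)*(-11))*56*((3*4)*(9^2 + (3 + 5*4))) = -768768*sqrt(10) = -2431057.87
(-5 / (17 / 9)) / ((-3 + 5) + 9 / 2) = -90 / 221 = -0.41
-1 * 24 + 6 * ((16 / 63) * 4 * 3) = -40 / 7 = -5.71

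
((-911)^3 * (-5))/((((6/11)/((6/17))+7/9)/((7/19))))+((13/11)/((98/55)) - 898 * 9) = 12836558233670/21413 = 599475002.74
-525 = -525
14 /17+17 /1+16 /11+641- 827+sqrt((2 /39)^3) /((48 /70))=-31177 /187+35 * sqrt(78) /18252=-166.70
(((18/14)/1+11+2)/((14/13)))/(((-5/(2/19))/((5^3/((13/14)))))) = -5000/133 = -37.59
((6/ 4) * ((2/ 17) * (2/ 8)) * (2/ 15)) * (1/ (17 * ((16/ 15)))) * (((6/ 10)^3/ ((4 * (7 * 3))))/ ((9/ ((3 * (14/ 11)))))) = 0.00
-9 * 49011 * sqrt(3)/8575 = -441099 * sqrt(3)/8575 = -89.10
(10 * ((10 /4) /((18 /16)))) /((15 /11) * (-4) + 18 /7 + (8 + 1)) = 15400 /4239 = 3.63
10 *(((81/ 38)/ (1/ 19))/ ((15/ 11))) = 297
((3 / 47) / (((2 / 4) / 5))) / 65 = 0.01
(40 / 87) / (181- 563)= -20 / 16617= -0.00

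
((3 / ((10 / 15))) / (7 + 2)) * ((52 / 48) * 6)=3.25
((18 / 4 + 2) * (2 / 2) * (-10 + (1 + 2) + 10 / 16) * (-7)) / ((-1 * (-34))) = 273 / 32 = 8.53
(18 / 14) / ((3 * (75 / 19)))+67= 11744 / 175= 67.11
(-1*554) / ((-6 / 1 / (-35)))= -9695 / 3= -3231.67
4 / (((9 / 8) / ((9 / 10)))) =16 / 5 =3.20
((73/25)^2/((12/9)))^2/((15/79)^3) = 14001440344399/2343750000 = 5973.95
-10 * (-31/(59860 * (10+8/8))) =31/65846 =0.00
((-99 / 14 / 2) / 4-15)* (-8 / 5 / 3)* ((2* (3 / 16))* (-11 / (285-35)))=-19569 / 140000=-0.14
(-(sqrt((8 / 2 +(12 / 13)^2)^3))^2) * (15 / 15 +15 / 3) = -3308208000 / 4826809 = -685.38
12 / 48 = 1 / 4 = 0.25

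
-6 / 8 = -3 / 4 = -0.75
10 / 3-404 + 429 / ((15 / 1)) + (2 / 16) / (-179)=-7992007 / 21480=-372.07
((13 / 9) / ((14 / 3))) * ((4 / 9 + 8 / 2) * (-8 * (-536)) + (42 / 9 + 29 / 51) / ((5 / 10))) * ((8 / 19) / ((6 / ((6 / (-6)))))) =-75853492 / 183141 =-414.18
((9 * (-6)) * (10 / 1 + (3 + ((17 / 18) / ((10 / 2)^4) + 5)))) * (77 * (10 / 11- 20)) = 1428959.95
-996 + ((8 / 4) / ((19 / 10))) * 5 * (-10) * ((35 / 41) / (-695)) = -107840876 / 108281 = -995.94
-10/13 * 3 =-30/13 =-2.31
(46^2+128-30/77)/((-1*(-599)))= 3.75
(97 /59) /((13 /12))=1164 /767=1.52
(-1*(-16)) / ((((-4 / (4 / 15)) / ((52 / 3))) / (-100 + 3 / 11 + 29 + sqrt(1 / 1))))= 638144 / 495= 1289.18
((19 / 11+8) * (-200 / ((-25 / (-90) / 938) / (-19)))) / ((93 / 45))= 20595103200 / 341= 60396197.07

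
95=95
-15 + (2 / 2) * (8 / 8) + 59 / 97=-13.39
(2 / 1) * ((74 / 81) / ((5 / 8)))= 1184 / 405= 2.92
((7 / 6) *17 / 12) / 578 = 7 / 2448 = 0.00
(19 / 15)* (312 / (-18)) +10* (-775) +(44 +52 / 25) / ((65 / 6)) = -113602642 / 14625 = -7767.70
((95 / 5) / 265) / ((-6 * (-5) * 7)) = 19 / 55650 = 0.00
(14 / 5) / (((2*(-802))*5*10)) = -7 / 200500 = -0.00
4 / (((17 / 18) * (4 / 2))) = 36 / 17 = 2.12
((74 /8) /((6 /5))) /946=185 /22704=0.01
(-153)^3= -3581577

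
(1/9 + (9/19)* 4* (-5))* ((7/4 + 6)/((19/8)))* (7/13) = -694834/42237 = -16.45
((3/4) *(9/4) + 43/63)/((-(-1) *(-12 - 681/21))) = -0.05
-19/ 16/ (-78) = 19/ 1248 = 0.02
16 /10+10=58 /5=11.60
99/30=3.30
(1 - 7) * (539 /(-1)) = 3234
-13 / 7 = -1.86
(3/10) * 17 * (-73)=-3723/10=-372.30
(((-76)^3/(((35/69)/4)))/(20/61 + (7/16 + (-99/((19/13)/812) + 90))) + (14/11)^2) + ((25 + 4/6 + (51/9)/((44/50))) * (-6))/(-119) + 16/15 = 548574971263419/8145672617005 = 67.35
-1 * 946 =-946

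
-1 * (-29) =29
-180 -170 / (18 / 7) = -2215 / 9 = -246.11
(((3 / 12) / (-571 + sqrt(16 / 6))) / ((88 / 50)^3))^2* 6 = 50185546875* sqrt(6) / 555374434675665870848 + 7815322265625 / 201954339882060316672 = 0.00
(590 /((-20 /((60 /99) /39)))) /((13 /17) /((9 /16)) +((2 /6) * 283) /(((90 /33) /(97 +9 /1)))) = -50150 /401236979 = -0.00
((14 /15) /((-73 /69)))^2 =103684 /133225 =0.78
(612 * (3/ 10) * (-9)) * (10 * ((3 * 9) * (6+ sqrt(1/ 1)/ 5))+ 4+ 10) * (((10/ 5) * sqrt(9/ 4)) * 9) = -376548912/ 5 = -75309782.40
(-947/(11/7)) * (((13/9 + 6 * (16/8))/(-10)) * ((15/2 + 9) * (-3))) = -802109/20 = -40105.45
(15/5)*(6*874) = 15732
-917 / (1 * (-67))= 917 / 67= 13.69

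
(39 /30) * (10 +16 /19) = 1339 /95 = 14.09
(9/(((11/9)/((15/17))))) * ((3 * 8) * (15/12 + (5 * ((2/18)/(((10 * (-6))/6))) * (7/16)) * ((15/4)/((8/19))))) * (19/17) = 73294875/406912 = 180.12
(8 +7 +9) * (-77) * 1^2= -1848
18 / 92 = 9 / 46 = 0.20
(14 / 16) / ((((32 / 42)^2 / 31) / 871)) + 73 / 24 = 40702.30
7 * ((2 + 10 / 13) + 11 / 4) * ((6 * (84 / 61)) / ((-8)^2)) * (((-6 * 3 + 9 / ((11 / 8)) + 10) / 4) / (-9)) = 14063 / 69784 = 0.20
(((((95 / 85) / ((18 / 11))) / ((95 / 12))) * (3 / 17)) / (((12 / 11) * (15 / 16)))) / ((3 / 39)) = 12584 / 65025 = 0.19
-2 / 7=-0.29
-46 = -46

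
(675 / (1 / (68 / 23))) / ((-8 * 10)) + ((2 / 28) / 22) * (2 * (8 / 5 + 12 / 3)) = -126041 / 5060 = -24.91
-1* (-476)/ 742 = 34/ 53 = 0.64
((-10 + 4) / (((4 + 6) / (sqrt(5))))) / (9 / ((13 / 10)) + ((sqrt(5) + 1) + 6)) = 507 / 31916 - 7059 * sqrt(5) / 159580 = -0.08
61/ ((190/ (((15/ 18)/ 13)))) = 61/ 2964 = 0.02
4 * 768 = 3072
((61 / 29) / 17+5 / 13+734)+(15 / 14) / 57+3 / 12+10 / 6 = 7532909945 / 10228764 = 736.44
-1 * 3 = -3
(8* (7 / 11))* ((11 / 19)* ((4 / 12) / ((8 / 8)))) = 56 / 57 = 0.98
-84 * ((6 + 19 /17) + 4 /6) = -11116 /17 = -653.88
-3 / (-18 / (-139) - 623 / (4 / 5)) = 1668 / 432913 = 0.00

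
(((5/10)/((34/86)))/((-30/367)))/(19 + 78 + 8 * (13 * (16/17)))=-0.08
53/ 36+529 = 19097/ 36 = 530.47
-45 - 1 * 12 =-57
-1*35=-35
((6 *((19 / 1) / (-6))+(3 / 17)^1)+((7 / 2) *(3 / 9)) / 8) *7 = -106687 / 816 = -130.74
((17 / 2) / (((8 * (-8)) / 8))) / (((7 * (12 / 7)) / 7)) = -119 / 192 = -0.62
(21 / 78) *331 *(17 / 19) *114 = 118167 / 13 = 9089.77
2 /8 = 1 /4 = 0.25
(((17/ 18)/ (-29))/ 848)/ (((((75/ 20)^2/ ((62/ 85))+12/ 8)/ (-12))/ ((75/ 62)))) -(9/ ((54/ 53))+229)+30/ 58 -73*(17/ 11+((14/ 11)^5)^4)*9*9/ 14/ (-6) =1716002670754313326685880774683249/ 198932413000556190712098975556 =8626.06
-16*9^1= -144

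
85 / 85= 1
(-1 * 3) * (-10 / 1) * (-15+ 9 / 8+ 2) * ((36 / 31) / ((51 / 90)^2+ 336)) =-607500 / 493861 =-1.23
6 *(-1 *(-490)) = 2940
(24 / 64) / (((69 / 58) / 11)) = 319 / 92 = 3.47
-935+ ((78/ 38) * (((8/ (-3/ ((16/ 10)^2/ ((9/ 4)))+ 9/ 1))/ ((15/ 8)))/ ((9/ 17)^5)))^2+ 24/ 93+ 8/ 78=5403963206238215332294783/ 33652669450960096170075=160.58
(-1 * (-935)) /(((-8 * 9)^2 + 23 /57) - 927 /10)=532950 /2902271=0.18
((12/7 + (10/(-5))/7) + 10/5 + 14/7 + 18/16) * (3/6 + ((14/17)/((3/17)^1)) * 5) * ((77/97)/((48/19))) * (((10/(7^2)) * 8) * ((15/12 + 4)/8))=54842645/1042944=52.58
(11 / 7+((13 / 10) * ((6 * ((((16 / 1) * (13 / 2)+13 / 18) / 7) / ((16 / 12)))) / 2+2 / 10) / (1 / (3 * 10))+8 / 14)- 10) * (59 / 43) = 21685981 / 12040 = 1801.16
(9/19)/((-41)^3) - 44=-57617965/1309499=-44.00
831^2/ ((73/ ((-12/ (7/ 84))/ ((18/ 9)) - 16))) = -60769368/ 73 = -832457.10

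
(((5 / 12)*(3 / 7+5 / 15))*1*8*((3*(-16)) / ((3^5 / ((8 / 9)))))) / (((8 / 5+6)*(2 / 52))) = -1331200 / 872613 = -1.53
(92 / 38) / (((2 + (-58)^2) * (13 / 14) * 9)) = 322 / 3741309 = 0.00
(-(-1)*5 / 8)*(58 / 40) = 29 / 32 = 0.91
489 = 489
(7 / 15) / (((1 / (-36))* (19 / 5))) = -84 / 19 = -4.42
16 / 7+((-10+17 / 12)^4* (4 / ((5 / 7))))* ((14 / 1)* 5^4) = 4825619064347 / 18144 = 265962250.02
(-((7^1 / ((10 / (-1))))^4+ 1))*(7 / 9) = -86807 / 90000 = -0.96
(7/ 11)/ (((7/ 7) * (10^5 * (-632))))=-7/ 695200000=-0.00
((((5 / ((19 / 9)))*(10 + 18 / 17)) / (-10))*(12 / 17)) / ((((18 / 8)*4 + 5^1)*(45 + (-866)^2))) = -5076 / 28827788437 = -0.00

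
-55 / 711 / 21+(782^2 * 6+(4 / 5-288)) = 273898504129 / 74655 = 3668856.80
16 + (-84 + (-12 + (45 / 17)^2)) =-21095 / 289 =-72.99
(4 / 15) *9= 12 / 5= 2.40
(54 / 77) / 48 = 9 / 616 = 0.01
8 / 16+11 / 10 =1.60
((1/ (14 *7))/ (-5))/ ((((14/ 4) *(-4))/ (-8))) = -2/ 1715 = -0.00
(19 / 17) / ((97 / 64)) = 0.74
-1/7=-0.14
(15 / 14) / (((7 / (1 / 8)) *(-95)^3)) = -3 / 134436400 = -0.00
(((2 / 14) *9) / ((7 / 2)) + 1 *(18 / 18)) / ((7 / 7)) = 67 / 49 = 1.37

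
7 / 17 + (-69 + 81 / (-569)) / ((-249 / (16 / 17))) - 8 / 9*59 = -265121 / 5121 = -51.77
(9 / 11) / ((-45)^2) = 0.00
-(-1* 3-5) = 8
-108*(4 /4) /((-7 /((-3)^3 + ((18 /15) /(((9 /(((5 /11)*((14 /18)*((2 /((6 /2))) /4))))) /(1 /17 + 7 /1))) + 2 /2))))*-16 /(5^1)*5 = 8383616 /1309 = 6404.60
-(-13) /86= 13 /86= 0.15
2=2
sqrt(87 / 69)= sqrt(667) / 23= 1.12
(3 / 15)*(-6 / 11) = -6 / 55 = -0.11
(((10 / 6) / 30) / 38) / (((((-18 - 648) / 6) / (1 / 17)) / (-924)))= 77 / 107559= 0.00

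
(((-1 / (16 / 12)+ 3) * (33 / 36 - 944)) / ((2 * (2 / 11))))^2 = 139473118521 / 4096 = 34051054.33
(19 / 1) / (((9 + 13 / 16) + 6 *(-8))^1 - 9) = -0.40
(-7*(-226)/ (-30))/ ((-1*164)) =791/ 2460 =0.32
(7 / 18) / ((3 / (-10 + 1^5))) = -7 / 6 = -1.17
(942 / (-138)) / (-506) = 157 / 11638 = 0.01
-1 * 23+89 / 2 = 43 / 2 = 21.50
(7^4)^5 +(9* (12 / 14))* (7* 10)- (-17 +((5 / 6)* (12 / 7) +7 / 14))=1117091728166575785 / 14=79792266297612556.07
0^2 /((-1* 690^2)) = 0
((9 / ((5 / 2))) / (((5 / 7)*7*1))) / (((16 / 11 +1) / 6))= 44 / 25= 1.76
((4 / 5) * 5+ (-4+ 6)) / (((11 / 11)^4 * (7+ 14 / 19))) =38 / 49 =0.78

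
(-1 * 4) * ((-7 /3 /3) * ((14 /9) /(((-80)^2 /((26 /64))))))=637 /2073600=0.00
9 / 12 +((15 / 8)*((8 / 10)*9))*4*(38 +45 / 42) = 59097 / 28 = 2110.61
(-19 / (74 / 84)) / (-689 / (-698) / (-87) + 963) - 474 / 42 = -171271721863 / 15145918291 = -11.31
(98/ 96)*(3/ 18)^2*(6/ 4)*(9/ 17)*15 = 735/ 2176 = 0.34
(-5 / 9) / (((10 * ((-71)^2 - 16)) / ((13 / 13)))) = -1 / 90450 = -0.00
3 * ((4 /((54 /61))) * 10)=1220 /9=135.56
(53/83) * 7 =4.47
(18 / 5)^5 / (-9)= -209952 / 3125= -67.18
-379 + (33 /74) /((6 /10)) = -27991 /74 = -378.26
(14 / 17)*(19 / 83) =266 / 1411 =0.19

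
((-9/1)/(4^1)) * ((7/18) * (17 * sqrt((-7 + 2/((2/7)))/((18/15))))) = 0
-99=-99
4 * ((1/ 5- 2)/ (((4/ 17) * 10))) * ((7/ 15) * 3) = -1071/ 250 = -4.28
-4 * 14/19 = -56/19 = -2.95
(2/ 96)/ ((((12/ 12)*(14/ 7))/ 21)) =7/ 32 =0.22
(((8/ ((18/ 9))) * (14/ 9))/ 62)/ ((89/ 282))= 2632/ 8277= 0.32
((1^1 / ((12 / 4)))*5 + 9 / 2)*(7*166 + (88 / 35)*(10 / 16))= 100455 / 14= 7175.36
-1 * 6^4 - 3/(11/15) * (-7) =-1267.36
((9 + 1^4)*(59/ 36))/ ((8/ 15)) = 1475/ 48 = 30.73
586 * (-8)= -4688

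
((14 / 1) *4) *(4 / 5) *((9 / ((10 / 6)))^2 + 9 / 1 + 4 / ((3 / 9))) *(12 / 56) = 60192 / 125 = 481.54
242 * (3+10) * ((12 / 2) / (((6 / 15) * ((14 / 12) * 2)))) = 141570 / 7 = 20224.29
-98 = -98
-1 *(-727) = 727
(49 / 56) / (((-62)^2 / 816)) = 357 / 1922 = 0.19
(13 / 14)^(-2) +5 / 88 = 18093 / 14872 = 1.22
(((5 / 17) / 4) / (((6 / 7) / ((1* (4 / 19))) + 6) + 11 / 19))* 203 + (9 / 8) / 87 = 15803903 / 11173352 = 1.41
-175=-175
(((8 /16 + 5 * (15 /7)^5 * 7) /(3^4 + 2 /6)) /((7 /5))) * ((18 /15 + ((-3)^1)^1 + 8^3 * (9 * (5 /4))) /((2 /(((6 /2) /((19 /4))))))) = 281186721567 /11131036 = 25261.50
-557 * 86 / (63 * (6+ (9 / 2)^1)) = -95804 / 1323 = -72.41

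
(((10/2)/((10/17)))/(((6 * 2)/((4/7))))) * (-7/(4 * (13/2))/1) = -17/156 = -0.11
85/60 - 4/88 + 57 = 7705/132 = 58.37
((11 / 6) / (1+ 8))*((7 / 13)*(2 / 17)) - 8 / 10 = -0.79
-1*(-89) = 89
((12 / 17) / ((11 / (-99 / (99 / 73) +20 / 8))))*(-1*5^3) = 105750 / 187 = 565.51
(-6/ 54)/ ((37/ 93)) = -31/ 111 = -0.28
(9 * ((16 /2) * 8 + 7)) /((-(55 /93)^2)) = -5526711 /3025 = -1827.01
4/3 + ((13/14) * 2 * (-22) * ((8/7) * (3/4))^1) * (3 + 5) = -40988/147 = -278.83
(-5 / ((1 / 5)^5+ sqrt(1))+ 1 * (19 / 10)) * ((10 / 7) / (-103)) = 48428 / 1126923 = 0.04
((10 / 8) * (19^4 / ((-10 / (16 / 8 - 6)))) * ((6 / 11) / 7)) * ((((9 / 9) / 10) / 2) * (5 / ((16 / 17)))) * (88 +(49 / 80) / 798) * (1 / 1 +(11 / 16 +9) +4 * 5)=45948624471391 / 12615680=3642183.73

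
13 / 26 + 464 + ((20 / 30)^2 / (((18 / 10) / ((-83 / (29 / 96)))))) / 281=204295127 / 440046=464.26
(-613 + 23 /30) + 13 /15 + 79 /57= -347689 /570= -609.98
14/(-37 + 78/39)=-2/5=-0.40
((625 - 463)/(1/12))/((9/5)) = 1080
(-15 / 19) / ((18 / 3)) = -5 / 38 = -0.13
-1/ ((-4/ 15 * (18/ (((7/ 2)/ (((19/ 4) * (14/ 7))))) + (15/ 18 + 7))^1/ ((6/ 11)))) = 945/ 26191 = 0.04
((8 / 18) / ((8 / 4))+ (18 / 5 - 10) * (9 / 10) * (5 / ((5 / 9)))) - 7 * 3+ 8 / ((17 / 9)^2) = -70.38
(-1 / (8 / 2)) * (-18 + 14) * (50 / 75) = 2 / 3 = 0.67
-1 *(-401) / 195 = 401 / 195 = 2.06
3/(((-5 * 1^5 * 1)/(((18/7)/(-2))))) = 27/35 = 0.77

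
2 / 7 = 0.29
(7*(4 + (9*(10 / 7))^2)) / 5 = 237.03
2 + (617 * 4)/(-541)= -1386/541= -2.56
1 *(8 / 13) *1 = 8 / 13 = 0.62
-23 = -23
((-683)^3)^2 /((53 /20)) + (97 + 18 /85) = 172573117042150325239 /4505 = 38307018211354123.25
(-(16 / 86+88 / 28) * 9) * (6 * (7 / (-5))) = 54108 / 215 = 251.67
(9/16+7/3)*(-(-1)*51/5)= 2363/80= 29.54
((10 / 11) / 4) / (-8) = -5 / 176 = -0.03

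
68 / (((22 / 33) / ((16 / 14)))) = 816 / 7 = 116.57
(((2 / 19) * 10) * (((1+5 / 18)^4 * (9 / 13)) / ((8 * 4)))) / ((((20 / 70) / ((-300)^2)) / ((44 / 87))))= 67336740625 / 6962436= 9671.43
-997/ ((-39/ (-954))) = -24388.15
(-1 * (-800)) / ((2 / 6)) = 2400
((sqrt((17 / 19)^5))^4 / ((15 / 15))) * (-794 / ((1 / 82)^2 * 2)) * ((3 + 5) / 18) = -21526202262751092688 / 55179596320209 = -390111.63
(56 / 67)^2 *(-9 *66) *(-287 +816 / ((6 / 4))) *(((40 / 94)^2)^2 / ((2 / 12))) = -459586068480000 / 21904888009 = -20980.98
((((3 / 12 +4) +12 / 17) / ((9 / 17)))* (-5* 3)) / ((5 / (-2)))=337 / 6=56.17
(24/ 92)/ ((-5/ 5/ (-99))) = 594/ 23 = 25.83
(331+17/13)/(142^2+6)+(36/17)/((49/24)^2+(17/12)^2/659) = 13701451632/26141419265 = 0.52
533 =533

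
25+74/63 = 1649/63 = 26.17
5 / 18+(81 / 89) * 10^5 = 145800445 / 1602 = 91011.51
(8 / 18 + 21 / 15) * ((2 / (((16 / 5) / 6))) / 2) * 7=581 / 24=24.21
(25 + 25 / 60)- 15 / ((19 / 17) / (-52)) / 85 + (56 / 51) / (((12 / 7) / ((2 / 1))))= 405913 / 11628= 34.91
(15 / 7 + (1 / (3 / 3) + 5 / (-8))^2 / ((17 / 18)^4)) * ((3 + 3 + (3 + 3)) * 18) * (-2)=-1002.07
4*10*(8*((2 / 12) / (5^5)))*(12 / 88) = 16 / 6875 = 0.00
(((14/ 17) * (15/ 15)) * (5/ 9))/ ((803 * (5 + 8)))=70/ 1597167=0.00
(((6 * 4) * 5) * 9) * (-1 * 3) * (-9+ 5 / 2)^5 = 37593416.25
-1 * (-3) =3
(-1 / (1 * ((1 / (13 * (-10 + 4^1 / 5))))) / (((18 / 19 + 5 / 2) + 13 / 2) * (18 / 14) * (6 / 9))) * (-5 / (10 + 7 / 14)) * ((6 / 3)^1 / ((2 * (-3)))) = 11362 / 5103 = 2.23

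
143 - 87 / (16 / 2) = 1057 / 8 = 132.12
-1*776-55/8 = -6263/8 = -782.88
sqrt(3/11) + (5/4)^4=sqrt(33)/11 + 625/256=2.96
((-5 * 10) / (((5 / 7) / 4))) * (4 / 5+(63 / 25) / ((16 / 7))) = -5327 / 10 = -532.70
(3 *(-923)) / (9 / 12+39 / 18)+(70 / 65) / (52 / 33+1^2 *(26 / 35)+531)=-266081914662 / 280272265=-949.37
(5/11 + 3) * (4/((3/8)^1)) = 1216/33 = 36.85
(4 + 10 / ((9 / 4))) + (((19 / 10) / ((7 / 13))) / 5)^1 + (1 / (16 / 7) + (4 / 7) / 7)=1705663 / 176400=9.67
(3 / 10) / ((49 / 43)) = 129 / 490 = 0.26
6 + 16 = 22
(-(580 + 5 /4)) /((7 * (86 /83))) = -192975 /2408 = -80.14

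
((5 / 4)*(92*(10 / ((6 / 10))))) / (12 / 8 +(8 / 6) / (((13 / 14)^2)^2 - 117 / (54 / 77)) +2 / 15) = 220127537500 / 186664961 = 1179.27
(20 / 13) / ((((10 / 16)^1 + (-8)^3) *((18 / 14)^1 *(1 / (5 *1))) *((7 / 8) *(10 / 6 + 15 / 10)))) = -12800 / 3031431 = -0.00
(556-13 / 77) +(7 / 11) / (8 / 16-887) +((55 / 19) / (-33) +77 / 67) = 96782944795 / 173791233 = 556.89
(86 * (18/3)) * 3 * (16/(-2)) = -12384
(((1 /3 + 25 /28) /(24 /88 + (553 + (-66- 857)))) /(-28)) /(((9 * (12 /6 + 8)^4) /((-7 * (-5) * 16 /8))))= 1133 /12298608000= 0.00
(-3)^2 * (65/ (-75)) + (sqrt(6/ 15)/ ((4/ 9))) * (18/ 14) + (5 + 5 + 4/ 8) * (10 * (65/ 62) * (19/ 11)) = 81 * sqrt(10)/ 140 + 621777/ 3410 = 184.17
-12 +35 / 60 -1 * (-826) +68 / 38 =186133 / 228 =816.37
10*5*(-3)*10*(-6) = 9000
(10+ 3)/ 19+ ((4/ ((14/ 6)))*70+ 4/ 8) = 4605/ 38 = 121.18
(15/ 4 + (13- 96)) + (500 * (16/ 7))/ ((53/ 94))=2890393/ 1484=1947.70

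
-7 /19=-0.37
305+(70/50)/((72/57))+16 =38653/120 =322.11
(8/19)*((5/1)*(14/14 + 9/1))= 400/19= 21.05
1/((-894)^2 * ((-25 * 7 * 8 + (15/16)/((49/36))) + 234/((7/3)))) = -49/50873169681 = -0.00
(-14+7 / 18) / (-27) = 245 / 486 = 0.50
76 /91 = 0.84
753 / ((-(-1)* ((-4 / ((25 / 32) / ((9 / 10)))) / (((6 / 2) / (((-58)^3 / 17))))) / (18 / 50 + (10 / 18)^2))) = 14443795 / 505730304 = 0.03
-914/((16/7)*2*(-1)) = 3199/16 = 199.94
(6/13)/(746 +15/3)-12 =-117150/9763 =-12.00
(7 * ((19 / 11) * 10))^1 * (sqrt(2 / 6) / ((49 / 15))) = 950 * sqrt(3) / 77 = 21.37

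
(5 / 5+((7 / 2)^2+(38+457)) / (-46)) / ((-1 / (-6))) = -5535 / 92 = -60.16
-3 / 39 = -1 / 13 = -0.08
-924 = -924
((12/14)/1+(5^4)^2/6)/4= 2734411/168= 16276.26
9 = 9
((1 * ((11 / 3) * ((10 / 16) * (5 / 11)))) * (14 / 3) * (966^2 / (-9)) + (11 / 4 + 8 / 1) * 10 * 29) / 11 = -9016235 / 198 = -45536.54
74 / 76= 37 / 38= 0.97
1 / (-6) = -1 / 6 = -0.17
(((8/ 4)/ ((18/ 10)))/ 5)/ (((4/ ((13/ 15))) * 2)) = 13/ 540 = 0.02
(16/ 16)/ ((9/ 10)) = 10/ 9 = 1.11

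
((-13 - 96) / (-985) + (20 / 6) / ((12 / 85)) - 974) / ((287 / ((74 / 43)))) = -89056003 / 15628995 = -5.70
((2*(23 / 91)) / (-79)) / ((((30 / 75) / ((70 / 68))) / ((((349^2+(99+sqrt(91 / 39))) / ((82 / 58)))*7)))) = -7114388750 / 715819 - 116725*sqrt(21) / 4294914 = -9938.93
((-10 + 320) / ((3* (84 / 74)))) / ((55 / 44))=4588 / 63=72.83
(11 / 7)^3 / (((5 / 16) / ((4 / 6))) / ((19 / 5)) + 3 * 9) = 809248 / 5656413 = 0.14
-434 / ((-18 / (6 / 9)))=434 / 27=16.07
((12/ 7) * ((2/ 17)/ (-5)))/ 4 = -6/ 595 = -0.01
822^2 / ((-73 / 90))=-60811560 / 73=-833035.07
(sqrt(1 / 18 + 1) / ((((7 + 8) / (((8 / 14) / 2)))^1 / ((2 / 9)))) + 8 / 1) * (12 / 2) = 4 * sqrt(38) / 945 + 48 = 48.03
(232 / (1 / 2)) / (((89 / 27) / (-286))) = -3583008 / 89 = -40258.52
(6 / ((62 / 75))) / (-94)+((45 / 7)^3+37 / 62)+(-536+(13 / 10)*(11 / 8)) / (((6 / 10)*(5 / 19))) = -373872405013 / 119940240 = -3117.16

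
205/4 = 51.25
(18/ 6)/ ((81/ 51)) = 17/ 9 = 1.89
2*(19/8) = 4.75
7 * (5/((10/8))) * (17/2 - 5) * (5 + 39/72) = 6517/12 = 543.08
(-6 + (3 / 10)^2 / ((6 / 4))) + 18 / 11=-2367 / 550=-4.30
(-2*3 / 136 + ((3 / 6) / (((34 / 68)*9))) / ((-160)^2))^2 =29853965089 / 15341322240000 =0.00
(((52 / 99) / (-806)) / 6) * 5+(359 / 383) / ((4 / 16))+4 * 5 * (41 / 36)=93540182 / 3526281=26.53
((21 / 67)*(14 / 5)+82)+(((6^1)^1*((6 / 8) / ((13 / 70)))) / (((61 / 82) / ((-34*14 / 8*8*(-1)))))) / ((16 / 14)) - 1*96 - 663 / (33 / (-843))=89097925732 / 2922205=30489.96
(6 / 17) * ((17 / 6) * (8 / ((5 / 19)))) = 152 / 5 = 30.40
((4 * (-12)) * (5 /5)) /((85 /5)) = -48 /17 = -2.82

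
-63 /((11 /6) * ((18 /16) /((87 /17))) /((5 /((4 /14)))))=-511560 /187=-2735.61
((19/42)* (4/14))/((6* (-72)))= -19/63504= -0.00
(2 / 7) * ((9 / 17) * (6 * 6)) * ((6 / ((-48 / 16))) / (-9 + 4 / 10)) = 6480 / 5117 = 1.27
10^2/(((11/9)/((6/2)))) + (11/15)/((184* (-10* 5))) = 372599879/1518000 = 245.45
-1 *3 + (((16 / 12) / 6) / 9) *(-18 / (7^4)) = -64831 / 21609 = -3.00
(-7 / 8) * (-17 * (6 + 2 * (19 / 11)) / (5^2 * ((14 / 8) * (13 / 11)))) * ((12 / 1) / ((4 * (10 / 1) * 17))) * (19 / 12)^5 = 2476099 / 5184000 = 0.48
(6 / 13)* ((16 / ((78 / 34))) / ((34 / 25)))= 400 / 169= 2.37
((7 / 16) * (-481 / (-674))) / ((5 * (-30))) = -3367 / 1617600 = -0.00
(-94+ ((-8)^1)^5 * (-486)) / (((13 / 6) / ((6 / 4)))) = 143326386 / 13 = 11025106.62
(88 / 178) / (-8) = -11 / 178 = -0.06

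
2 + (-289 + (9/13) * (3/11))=-41014/143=-286.81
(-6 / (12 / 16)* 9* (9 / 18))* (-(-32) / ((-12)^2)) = -8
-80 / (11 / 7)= -50.91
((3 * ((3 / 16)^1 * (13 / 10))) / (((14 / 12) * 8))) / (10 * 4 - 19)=117 / 31360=0.00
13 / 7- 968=-6763 / 7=-966.14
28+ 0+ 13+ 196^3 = 7529577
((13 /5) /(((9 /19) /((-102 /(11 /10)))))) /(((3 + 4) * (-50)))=8398 /5775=1.45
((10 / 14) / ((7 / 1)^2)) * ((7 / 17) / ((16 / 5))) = 25 / 13328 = 0.00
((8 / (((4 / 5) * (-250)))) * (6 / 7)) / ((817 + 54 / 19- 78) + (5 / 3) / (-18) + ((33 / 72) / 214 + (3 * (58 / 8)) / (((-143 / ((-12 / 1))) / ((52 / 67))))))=-0.00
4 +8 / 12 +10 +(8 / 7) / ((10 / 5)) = 320 / 21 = 15.24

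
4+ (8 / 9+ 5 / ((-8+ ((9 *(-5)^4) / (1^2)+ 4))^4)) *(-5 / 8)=247574563489818263 / 71876486174463432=3.44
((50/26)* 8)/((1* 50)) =4/13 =0.31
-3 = -3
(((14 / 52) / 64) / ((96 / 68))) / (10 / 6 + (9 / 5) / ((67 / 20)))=7973 / 5897216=0.00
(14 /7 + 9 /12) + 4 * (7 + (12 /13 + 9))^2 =776259 /676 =1148.31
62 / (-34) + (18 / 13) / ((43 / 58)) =0.04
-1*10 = -10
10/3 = 3.33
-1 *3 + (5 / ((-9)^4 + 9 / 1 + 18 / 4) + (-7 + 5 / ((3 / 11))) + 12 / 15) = 600521 / 65745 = 9.13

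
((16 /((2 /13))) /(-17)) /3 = -104 /51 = -2.04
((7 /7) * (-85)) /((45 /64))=-1088 /9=-120.89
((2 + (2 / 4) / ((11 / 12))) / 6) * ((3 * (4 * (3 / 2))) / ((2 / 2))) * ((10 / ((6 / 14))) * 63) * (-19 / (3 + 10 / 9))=-21115080 / 407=-51879.80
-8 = -8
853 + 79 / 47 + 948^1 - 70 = 81436 / 47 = 1732.68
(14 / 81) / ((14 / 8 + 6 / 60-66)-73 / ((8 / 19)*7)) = -3920 / 2016657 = -0.00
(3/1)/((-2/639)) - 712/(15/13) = -47267/30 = -1575.57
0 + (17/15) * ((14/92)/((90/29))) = 0.06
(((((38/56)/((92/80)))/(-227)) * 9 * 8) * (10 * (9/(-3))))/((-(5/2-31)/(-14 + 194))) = 1296000/36547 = 35.46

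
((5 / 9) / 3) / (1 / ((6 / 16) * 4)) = 5 / 18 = 0.28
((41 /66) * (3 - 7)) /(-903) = 82 /29799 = 0.00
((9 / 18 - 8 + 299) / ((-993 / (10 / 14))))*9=-8745 / 4634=-1.89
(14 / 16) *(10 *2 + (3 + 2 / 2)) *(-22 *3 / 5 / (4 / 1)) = -693 / 10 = -69.30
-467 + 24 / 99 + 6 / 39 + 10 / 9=-599089 / 1287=-465.49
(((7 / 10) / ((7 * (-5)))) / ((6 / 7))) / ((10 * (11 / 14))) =-49 / 16500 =-0.00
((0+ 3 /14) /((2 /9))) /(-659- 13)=-9 /6272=-0.00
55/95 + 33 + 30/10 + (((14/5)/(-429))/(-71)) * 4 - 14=65335619/2893605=22.58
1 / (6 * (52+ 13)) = 1 / 390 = 0.00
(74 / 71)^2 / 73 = 5476 / 367993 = 0.01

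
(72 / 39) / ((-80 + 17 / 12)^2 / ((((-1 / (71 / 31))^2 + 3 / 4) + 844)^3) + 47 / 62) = 2136448390391478141503184 / 877276609409549900014139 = 2.44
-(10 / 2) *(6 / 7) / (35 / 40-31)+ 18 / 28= 2649 / 3374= 0.79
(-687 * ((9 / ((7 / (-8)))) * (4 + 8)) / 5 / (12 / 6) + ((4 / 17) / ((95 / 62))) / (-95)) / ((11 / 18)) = 163922675472 / 11813725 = 13875.61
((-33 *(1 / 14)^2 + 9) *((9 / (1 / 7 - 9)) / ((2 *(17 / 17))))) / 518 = -15579 / 1798496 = -0.01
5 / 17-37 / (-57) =914 / 969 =0.94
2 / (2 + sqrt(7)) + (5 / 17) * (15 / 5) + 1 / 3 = -2 / 17 + 2 * sqrt(7) / 3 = 1.65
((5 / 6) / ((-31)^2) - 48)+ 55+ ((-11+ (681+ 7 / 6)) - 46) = 607513 / 961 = 632.17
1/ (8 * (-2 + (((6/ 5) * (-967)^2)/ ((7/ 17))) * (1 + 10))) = 35/ 8393358304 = 0.00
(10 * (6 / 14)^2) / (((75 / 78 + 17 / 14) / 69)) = 4485 / 77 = 58.25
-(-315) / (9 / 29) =1015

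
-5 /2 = -2.50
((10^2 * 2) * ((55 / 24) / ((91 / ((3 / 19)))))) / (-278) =-1375 / 480662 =-0.00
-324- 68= -392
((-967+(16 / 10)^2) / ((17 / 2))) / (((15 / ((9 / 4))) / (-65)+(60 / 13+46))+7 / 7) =-1880658 / 853825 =-2.20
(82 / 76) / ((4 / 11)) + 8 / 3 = 2569 / 456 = 5.63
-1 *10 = -10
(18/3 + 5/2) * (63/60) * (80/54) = 119/9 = 13.22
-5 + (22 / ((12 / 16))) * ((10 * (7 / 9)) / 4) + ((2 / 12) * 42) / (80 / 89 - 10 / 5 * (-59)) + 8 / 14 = 105334573 / 1999998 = 52.67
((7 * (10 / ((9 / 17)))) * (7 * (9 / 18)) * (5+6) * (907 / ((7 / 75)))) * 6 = 296815750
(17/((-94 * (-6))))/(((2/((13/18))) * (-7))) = -221/142128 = -0.00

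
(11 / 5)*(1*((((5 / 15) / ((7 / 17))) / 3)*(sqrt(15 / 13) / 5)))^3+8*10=54043*sqrt(195) / 1760747625+80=80.00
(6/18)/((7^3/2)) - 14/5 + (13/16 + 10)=659749/82320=8.01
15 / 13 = 1.15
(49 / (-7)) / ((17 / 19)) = -133 / 17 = -7.82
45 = 45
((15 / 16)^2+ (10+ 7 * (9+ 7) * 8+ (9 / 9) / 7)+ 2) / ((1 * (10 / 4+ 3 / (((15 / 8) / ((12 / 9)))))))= 24434505 / 124544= 196.19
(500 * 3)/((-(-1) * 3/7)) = 3500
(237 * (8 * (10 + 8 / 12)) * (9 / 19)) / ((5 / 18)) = 34487.24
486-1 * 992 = -506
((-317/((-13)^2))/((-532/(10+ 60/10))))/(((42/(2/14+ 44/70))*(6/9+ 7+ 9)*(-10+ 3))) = -8559/963701375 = -0.00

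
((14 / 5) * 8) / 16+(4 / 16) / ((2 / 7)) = 91 / 40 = 2.28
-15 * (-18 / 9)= 30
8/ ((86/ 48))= 192/ 43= 4.47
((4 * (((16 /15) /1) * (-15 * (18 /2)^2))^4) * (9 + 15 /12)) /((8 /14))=202414635859968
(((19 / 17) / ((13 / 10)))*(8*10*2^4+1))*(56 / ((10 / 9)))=12266856 / 221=55506.14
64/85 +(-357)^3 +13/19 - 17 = -73481383329/1615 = -45499308.56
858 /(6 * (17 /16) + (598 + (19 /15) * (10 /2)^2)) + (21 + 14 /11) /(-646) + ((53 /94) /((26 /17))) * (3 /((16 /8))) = 495083586323 /265108231960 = 1.87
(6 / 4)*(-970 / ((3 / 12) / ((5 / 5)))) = -5820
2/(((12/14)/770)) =5390/3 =1796.67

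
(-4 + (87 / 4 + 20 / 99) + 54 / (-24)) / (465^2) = 0.00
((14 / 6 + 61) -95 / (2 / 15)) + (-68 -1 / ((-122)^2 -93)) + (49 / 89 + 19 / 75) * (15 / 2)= -711.14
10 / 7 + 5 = 45 / 7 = 6.43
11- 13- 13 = -15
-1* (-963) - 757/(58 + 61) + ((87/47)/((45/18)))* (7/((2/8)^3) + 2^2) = 1291.31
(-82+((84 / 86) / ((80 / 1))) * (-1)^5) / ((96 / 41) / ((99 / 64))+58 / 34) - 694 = -91640129101 / 127371160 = -719.47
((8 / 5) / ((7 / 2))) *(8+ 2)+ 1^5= 39 / 7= 5.57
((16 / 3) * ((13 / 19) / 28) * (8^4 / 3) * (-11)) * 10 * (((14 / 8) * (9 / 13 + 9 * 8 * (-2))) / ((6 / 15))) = 233164800 / 19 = 12271831.58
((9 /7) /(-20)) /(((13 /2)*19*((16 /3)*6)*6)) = -3 /1106560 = -0.00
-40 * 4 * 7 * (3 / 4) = -840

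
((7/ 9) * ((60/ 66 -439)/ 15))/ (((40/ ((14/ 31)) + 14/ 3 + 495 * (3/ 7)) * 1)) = -236131/ 3174435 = -0.07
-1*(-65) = 65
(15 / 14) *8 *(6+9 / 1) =128.57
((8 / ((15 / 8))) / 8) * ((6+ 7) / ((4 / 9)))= 78 / 5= 15.60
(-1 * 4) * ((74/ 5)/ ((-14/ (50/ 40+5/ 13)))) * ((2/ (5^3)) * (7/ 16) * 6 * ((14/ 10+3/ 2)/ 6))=18241/ 130000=0.14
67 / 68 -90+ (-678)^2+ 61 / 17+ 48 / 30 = 156264059 / 340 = 459600.17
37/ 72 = 0.51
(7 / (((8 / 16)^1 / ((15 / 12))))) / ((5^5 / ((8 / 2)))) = 14 / 625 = 0.02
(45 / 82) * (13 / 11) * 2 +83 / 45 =63758 / 20295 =3.14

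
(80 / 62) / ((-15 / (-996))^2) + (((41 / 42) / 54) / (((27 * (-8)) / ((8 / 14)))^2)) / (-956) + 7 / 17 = 5689.39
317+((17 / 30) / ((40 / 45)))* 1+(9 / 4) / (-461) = 317.63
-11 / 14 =-0.79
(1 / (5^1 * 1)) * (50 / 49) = 0.20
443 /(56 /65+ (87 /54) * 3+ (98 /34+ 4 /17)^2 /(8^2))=1597776960 /21087563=75.77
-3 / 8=-0.38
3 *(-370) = -1110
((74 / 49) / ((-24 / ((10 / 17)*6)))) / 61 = -185 / 50813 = -0.00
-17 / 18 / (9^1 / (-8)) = 68 / 81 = 0.84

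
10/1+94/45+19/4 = 3031/180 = 16.84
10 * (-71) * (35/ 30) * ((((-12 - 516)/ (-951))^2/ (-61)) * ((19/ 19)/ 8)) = 9621920/ 18389487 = 0.52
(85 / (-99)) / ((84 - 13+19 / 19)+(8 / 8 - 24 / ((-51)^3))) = -417605 / 35506339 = -0.01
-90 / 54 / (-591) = 5 / 1773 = 0.00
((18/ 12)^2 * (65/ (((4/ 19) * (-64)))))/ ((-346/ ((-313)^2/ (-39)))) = -27921165/ 354304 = -78.81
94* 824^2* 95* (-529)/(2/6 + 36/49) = -471496951443840/157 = -3003165295820.64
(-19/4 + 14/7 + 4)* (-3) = -3.75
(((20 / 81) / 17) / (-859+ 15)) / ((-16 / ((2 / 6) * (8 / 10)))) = 1 / 3486564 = 0.00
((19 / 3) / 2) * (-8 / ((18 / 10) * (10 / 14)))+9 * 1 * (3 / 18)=-983 / 54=-18.20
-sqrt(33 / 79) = -sqrt(2607) / 79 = -0.65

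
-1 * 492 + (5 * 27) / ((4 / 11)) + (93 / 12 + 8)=-105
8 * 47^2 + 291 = 17963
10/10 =1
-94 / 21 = -4.48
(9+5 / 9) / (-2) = -43 / 9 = -4.78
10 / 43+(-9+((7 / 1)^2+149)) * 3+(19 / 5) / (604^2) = 44491136097 / 78435440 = 567.23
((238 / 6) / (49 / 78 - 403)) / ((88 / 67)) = -103649 / 1380940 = -0.08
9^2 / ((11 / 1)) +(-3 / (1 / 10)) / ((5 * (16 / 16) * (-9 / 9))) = 147 / 11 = 13.36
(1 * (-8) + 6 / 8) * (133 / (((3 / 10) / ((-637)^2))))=-7825255165 / 6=-1304209194.17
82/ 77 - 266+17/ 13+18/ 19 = -4995911/ 19019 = -262.68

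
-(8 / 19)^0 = -1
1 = 1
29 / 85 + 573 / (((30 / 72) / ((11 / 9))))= 142897 / 85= 1681.14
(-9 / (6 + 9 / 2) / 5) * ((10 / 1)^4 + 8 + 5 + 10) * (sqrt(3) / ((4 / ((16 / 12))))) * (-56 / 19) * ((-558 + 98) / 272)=-922116 * sqrt(3) / 323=-4944.74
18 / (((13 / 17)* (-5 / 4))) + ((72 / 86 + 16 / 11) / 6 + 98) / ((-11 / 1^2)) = -28179676 / 1014585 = -27.77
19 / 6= 3.17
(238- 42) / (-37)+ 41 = 1321 / 37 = 35.70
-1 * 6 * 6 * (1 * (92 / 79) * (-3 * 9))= 1131.95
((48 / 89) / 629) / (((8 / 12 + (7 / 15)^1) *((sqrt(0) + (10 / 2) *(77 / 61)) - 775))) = -488 / 495823717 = -0.00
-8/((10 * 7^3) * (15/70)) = -8/735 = -0.01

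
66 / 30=11 / 5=2.20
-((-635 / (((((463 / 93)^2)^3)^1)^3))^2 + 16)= -14622972366739460243933473943570500328133876632250271227424126653550422429546270783470562397637881 / 913935772921216265243993646325859417620593467573553810972474863149011311955634383681999869519041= -16.00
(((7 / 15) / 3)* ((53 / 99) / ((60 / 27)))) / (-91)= -53 / 128700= -0.00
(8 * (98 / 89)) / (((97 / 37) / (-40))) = -1160320 / 8633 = -134.41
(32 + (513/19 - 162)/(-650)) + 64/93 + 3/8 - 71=-1824581/48360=-37.73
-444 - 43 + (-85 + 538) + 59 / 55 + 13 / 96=-173141 / 5280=-32.79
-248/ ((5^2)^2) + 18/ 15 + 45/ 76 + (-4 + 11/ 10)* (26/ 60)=0.14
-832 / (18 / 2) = -832 / 9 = -92.44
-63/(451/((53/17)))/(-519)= 1113/1326391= 0.00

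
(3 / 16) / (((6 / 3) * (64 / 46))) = 69 / 1024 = 0.07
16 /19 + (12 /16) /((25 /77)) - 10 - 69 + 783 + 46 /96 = 16133993 /22800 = 707.63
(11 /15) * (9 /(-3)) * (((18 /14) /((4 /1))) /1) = -99 /140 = -0.71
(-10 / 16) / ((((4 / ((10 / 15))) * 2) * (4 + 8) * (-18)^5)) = 5 / 2176782336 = 0.00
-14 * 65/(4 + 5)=-910/9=-101.11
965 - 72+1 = 894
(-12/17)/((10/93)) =-558/85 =-6.56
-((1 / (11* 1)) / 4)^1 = -1 / 44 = -0.02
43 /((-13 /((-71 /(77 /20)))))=61060 /1001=61.00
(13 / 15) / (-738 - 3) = -1 / 855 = -0.00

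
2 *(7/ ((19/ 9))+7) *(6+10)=6272/ 19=330.11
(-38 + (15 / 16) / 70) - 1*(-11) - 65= -20605 / 224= -91.99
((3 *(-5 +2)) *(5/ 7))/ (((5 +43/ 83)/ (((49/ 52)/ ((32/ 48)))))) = -78435/ 47632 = -1.65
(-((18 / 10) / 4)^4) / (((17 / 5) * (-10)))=6561 / 5440000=0.00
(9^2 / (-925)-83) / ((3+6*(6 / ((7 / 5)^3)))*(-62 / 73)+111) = -1924397384 / 2253791175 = -0.85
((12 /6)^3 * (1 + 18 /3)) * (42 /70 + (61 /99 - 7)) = -160328 /495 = -323.89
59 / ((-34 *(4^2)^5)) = -0.00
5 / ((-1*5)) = -1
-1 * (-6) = 6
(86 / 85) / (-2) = -43 / 85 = -0.51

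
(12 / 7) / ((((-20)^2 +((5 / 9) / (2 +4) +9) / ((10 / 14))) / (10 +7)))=55080 / 780059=0.07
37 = 37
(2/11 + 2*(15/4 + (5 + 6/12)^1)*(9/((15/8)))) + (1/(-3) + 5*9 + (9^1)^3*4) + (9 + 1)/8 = 2013593/660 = 3050.90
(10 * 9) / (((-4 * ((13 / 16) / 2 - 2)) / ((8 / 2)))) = 960 / 17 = 56.47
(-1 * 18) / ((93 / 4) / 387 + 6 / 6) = -9288 / 547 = -16.98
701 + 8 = 709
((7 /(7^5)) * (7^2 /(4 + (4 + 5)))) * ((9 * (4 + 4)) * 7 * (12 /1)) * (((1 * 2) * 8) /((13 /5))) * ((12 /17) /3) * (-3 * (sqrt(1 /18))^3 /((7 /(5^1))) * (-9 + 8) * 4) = 153600 * sqrt(2) /140777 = 1.54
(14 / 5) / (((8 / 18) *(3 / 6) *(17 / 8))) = 504 / 85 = 5.93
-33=-33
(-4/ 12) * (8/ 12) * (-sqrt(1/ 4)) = 1/ 9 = 0.11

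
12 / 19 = 0.63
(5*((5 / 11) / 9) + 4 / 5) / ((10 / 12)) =1042 / 825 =1.26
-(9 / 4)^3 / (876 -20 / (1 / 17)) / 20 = -729 / 686080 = -0.00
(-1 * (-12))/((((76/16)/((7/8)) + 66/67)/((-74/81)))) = -17353/10152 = -1.71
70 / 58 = 35 / 29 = 1.21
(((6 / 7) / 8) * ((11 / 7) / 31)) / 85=33 / 516460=0.00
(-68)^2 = 4624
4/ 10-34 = -168/ 5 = -33.60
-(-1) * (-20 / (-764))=5 / 191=0.03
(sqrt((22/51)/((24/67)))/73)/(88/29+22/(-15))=145 * sqrt(12529)/1692724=0.01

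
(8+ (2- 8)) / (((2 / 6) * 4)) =3 / 2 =1.50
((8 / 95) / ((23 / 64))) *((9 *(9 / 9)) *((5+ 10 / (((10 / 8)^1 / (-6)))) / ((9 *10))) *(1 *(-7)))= 77056 / 10925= 7.05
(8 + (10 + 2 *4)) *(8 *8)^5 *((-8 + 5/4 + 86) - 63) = 453655920640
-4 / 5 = -0.80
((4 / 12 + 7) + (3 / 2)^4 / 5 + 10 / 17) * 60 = 36451 / 68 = 536.04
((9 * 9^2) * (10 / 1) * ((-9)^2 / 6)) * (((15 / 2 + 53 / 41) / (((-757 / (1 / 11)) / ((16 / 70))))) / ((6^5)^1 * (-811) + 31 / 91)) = 737955036 / 195925469598815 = 0.00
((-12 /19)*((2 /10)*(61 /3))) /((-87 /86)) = 20984 /8265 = 2.54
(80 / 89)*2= 160 / 89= 1.80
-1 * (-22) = 22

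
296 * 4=1184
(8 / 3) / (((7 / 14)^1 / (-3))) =-16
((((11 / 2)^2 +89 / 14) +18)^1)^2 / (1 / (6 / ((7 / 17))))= 119229891 / 2744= 43451.13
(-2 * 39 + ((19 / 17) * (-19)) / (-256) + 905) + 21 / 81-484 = 40344083 / 117504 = 343.34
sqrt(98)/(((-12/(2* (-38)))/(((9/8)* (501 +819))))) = 65835* sqrt(2) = 93104.75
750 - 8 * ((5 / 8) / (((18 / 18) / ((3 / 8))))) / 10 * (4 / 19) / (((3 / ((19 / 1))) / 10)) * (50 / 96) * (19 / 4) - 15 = 728.82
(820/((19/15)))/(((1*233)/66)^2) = 53578800/1031491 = 51.94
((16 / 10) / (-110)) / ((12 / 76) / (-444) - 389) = 11248 / 300813975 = 0.00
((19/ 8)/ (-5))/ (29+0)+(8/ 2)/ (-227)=-8953/ 263320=-0.03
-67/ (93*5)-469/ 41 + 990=18653518/ 19065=978.42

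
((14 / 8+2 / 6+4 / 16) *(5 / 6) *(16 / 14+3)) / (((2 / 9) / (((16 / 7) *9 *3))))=15660 / 7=2237.14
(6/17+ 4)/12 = 37/102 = 0.36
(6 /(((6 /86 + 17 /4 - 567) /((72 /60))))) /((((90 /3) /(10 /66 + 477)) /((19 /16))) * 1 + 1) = -926242704 /76218424835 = -0.01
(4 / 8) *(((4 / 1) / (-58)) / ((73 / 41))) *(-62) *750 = 1906500 / 2117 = 900.57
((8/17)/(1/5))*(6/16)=15/17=0.88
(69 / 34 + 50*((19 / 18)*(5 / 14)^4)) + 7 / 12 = 20403671 / 5877648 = 3.47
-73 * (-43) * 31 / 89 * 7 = 681163 / 89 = 7653.52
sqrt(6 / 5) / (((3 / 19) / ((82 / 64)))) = 8.89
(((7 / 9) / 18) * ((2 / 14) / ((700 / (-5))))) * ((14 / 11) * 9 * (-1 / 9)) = 1 / 17820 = 0.00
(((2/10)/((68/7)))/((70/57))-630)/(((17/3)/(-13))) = 83535777/57800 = 1445.26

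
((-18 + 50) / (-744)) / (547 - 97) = -2 / 20925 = -0.00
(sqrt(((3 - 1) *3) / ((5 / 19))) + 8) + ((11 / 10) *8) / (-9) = sqrt(570) / 5 + 316 / 45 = 11.80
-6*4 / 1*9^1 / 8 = -27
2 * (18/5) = 36/5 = 7.20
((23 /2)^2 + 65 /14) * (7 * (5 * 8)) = 38330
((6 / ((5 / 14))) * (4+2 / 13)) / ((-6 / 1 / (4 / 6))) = -504 / 65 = -7.75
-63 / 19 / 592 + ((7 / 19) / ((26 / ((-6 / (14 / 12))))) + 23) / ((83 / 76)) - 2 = 230448535 / 12136592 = 18.99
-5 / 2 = -2.50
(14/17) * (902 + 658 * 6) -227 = 3767.12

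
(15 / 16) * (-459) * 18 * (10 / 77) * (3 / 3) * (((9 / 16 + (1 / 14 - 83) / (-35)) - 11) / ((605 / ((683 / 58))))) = 267704179713 / 1694650496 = 157.97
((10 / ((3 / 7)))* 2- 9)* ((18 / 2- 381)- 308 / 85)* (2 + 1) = -3607864 / 85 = -42445.46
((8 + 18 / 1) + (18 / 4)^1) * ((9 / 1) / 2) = 137.25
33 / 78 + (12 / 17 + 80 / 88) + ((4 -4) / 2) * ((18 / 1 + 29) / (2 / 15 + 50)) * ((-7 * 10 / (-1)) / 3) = 9909 / 4862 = 2.04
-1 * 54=-54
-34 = -34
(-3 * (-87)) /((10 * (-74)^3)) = -261 /4052240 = -0.00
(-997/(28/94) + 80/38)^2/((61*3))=61140.98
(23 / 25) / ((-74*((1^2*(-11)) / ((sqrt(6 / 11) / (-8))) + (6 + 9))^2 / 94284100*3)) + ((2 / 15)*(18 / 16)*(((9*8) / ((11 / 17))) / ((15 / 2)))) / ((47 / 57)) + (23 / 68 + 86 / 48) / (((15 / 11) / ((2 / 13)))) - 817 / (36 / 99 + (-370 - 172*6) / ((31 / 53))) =-23296412411829566294323381 / 910556424917390130036300 + 57249305520*sqrt(66) / 65010290893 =-18.43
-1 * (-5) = 5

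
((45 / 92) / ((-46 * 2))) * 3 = -135 / 8464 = -0.02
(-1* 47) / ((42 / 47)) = -2209 / 42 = -52.60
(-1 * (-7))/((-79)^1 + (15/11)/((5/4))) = -77/857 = -0.09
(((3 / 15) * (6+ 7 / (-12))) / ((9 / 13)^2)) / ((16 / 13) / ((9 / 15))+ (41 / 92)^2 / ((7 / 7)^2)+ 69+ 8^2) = 60435076 / 3616281207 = 0.02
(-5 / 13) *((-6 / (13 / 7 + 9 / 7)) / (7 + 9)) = 105 / 2288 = 0.05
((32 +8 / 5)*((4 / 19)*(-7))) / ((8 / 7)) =-4116 / 95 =-43.33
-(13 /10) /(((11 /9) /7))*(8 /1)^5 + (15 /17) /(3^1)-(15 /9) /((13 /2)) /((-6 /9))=-2965479366 /12155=-243971.98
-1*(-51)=51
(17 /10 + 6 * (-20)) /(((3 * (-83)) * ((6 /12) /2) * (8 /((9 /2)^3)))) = 287469 /13280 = 21.65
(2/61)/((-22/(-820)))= 820/671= 1.22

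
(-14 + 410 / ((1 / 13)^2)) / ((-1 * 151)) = -69276 / 151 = -458.78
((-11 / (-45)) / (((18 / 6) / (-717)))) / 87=-0.67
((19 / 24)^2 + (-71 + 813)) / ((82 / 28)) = 73031 / 288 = 253.58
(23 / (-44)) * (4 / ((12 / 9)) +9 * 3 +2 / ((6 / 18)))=-207 / 11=-18.82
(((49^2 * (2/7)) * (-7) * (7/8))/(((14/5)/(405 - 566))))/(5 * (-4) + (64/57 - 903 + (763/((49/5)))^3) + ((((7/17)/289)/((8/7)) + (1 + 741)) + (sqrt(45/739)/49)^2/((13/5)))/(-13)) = 162305397753146011455/316394199924631849609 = 0.51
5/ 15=1/ 3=0.33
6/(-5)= -6/5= -1.20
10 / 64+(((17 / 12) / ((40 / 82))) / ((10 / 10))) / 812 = 31147 / 194880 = 0.16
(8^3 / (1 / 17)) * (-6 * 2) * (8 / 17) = -49152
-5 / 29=-0.17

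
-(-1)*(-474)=-474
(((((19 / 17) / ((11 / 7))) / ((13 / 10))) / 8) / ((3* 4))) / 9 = 665 / 1050192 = 0.00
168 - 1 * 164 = 4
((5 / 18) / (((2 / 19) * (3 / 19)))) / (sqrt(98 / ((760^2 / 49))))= 171475 * sqrt(2) / 1323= 183.30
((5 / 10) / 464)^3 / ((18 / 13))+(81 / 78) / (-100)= -48550104959 / 4675195699200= -0.01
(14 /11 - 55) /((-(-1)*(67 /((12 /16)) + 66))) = -1773 /5126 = -0.35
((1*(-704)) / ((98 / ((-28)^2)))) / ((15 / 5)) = -5632 / 3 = -1877.33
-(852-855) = 3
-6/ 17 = -0.35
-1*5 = -5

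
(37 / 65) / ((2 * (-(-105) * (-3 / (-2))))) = 37 / 20475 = 0.00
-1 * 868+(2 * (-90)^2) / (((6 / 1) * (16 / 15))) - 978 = 2741 / 4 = 685.25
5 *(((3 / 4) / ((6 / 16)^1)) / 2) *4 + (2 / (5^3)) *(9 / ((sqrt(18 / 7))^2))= 2507 / 125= 20.06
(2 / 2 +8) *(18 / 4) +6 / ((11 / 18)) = 1107 / 22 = 50.32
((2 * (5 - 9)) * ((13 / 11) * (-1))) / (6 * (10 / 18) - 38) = -3 / 11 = -0.27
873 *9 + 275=8132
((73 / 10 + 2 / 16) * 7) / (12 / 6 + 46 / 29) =60291 / 4160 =14.49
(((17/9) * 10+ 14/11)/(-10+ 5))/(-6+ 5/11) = 1996/2745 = 0.73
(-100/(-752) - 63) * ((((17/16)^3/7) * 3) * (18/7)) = -1567802169/18866176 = -83.10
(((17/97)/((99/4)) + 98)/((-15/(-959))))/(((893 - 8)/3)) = 902574358/42493275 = 21.24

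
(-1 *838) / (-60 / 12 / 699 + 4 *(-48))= 585762 / 134213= 4.36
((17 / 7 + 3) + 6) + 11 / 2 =237 / 14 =16.93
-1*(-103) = 103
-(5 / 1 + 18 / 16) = -49 / 8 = -6.12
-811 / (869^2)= -811 / 755161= -0.00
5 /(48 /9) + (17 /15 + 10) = 2897 /240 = 12.07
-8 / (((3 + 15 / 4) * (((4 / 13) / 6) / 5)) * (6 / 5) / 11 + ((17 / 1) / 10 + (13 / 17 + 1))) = -972400 / 422053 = -2.30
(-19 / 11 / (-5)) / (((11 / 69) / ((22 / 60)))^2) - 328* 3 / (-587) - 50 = -150113063 / 3228500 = -46.50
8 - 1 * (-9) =17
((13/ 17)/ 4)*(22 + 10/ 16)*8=2353/ 68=34.60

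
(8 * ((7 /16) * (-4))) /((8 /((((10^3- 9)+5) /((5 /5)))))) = -1743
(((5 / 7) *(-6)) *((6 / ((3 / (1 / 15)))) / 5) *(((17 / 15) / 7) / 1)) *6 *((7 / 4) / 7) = -34 / 1225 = -0.03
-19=-19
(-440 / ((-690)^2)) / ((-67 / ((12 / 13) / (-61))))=-88 / 421594485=-0.00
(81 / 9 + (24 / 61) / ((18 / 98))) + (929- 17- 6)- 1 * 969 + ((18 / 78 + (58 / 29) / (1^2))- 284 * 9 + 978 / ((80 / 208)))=-747329 / 11895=-62.83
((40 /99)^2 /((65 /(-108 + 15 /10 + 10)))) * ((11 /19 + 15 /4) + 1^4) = -38600 /29887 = -1.29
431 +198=629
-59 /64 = -0.92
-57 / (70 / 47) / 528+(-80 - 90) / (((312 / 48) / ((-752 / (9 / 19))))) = 41520.61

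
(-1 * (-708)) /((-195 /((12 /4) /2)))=-354 /65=-5.45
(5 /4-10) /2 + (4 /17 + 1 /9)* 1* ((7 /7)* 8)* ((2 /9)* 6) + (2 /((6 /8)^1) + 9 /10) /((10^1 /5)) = 20257 /18360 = 1.10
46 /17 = 2.71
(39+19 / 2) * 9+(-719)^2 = 1034795 / 2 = 517397.50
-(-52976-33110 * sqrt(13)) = 52976 + 33110 * sqrt(13) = 172355.80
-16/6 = -8/3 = -2.67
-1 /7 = -0.14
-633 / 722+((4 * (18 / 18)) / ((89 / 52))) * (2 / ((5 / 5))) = 244015 / 64258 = 3.80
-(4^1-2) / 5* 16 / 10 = -16 / 25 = -0.64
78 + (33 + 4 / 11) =111.36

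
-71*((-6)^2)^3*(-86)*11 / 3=1044565632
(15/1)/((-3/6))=-30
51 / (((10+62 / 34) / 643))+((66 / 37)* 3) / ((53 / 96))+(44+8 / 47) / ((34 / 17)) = 17323353007 / 6175189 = 2805.32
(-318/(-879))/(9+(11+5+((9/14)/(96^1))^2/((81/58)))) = 95735808/6615714097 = 0.01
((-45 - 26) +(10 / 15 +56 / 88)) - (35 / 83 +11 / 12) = -259421 / 3652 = -71.04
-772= -772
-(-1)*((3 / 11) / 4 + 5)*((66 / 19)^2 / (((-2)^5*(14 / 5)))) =-110385 / 161728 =-0.68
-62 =-62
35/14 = 5/2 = 2.50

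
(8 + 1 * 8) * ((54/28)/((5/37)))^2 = 3992004/1225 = 3258.78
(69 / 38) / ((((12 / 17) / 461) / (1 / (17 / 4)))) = 10603 / 38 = 279.03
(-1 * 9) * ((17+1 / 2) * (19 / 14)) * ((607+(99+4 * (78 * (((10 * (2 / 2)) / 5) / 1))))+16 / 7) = -3986865 / 14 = -284776.07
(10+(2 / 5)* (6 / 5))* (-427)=-111874 / 25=-4474.96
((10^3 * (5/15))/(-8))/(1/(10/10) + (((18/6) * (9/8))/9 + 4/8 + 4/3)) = -1000/77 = -12.99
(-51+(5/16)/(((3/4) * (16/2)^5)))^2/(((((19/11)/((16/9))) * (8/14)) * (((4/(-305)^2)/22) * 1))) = 31687325618153937753175/13219909337088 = 2396939707.39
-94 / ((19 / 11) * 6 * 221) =-517 / 12597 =-0.04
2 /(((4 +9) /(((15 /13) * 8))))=240 /169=1.42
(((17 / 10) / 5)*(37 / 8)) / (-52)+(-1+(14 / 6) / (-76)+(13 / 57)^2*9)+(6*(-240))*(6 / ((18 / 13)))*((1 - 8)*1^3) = 983939798393 / 22526400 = 43679.41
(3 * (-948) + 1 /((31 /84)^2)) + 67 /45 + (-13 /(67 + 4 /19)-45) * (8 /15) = -157900046389 /55223865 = -2859.27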